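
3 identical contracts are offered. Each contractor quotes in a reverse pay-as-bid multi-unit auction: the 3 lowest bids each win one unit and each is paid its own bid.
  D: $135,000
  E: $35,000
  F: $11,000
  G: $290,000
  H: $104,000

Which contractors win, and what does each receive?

F $11,000, E $35,000, H $104,000

Ordering the bids: 11,000 (F), 35,000 (E), 104,000 (H), 135,000 (D), 290,000 (G)
Winners (3 units): F, E, H.
Each winner is paid its own bid: F $11,000, E $35,000, H $104,000.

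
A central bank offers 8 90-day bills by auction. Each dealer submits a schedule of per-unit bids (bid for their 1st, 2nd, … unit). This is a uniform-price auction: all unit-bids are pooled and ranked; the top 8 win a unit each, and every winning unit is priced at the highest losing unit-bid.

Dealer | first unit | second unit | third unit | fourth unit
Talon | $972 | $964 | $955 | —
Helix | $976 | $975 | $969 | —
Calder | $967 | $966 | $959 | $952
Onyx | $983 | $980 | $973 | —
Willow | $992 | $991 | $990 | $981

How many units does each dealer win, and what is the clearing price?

Merging the schedules and taking the best 8: 992 (Willow-1), 991 (Willow-2), 990 (Willow-3), 983 (Onyx-1), 981 (Willow-4), 980 (Onyx-2), 976 (Helix-1), 975 (Helix-2)
Highest rejected unit-bid = $973.
Allocation: Helix 2, Onyx 2, Willow 4.

Helix 2, Onyx 2, Willow 4; clearing price $973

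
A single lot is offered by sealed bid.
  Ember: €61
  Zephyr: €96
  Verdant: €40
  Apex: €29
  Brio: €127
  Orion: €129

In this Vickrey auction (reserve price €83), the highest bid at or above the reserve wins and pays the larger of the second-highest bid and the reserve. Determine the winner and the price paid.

Orion pays €127

Bids ranked: 129 (Orion) > 127 (Brio) > 96 (Zephyr) > 61 (Ember) > 40 (Verdant) > 29 (Apex)
Highest eligible bid: Orion at €129.
max(second-highest €127, reserve €83) = €127; the reserve does not bind.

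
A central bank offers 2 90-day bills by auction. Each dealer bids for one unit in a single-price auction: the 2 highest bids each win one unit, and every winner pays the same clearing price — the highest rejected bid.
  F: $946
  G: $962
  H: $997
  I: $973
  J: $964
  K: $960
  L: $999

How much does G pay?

G pays $0

Bids ranked high→low: 999 (L), 997 (H), 973 (I), 964 (J), …
The 2 highest are L, H.
First losing bid is I's $973, which sets the uniform price.
G does not win → pays $0.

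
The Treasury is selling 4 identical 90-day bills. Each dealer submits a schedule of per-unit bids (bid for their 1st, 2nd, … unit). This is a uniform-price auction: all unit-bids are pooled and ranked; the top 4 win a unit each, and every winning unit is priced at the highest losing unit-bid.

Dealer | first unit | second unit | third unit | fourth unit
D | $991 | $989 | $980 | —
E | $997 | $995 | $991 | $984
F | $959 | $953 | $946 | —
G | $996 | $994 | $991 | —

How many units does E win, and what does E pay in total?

All unit-bids, highest first — top 4: 997 (E-1), 996 (G-1), 995 (E-2), 994 (G-2)
Highest rejected unit-bid = $991.
E wins 2 unit(s) at $991 each.

E: 2 units, pays $1,982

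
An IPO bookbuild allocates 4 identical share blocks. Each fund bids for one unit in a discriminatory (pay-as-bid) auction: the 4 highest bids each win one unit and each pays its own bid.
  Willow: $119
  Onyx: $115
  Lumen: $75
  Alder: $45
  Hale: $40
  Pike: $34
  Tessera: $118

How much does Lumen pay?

Lumen pays $75

Ordering the bids: 119 (Willow), 118 (Tessera), 115 (Onyx), 75 (Lumen), 45 (Alder), 40 (Hale), …
Winners (4 units): Willow, Tessera, Onyx, Lumen.
Lumen wins → own bid $75.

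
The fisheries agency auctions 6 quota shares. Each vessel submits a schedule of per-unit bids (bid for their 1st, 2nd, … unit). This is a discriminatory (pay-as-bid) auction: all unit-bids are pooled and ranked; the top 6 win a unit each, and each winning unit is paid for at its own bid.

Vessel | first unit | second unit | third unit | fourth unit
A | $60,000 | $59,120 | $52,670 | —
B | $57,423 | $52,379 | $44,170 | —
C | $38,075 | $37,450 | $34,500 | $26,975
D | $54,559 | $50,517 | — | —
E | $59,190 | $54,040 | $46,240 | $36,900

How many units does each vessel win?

A 2, B 1, D 1, E 2

All unit-bids, highest first — top 6: 60,000 (A-1), 59,190 (E-1), 59,120 (A-2), 57,423 (B-1), 54,559 (D-1), 54,040 (E-2)
Next rejected bid: $52,670 (not a price — pay-as-bid).
Allocation: A 2, B 1, D 1, E 2.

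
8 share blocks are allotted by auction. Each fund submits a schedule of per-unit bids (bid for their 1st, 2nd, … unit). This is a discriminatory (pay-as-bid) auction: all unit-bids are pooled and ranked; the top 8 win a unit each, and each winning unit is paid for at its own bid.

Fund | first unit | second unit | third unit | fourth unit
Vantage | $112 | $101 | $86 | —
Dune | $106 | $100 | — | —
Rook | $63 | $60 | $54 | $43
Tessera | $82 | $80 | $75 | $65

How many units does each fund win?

Dune 2, Tessera 3, Vantage 3

All unit-bids, highest first — top 8: 112 (Vantage-1), 106 (Dune-1), 101 (Vantage-2), 100 (Dune-2), 86 (Vantage-3), 82 (Tessera-1), 80 (Tessera-2), 75 (Tessera-3)
Next rejected bid: $65 (not a price — pay-as-bid).
Allocation: Dune 2, Tessera 3, Vantage 3.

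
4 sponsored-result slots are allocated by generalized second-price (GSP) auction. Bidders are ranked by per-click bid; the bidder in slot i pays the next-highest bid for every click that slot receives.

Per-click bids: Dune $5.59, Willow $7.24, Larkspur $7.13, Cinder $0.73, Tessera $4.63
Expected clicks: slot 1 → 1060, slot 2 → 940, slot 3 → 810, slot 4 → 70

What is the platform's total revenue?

Sorting advertisers: $7.24 (Willow) > $7.13 (Larkspur) > $5.59 (Dune) > $4.63 (Tessera) > $0.73 (Cinder)
Slot 1: Willow pays $7.13 × 1060 = $7557.80
Slot 2: Larkspur pays $5.59 × 940 = $5254.60
Slot 3: Dune pays $4.63 × 810 = $3750.30
Slot 4: Tessera pays $0.73 × 70 = $51.10
Total = $16613.80

Total revenue: $16613.80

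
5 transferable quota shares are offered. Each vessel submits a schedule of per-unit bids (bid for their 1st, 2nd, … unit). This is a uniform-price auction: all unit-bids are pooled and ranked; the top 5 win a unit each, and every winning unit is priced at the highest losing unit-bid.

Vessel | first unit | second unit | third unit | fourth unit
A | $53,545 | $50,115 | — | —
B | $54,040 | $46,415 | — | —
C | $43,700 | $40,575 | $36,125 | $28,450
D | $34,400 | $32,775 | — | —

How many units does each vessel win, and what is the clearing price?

Pooled unit-bids ranked (top 5): 54,040 (B-1), 53,545 (A-1), 50,115 (A-2), 46,415 (B-2), 43,700 (C-1)
Highest rejected unit-bid = $40,575.
Allocation: A 2, B 2, C 1.

A 2, B 2, C 1; clearing price $40,575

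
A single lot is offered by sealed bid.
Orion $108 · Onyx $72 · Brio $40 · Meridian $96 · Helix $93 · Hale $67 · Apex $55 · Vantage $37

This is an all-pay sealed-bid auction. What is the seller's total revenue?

Total revenue: $568

Bids ranked: 108 (Orion) > 96 (Meridian) > 93 (Helix) > 72 (Onyx) > 67 (Hale) > 55 (Apex) > …
Every bidder forfeits their bid regardless of winning.
Revenue = 108 + 72 + 40 + 96 + 93 + 67 + 55 + 37 = $568.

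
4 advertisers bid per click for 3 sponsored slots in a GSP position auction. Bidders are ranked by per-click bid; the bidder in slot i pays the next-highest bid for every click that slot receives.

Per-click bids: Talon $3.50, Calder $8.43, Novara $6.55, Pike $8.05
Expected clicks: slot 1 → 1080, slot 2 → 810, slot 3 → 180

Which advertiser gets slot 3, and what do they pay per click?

Novara; $3.50 per click

Sorting advertisers: $8.43 (Calder) > $8.05 (Pike) > $6.55 (Novara) > $3.50 (Talon)
Slot 3 goes to the third-ranked bidder, Novara, who pays the next bid down: $3.50/click.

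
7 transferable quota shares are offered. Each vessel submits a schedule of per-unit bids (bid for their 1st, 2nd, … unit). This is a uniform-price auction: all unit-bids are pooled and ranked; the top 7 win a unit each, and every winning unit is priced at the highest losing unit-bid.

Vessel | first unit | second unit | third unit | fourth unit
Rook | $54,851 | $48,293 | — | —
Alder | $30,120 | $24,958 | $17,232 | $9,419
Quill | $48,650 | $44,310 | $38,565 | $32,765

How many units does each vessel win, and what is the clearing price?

Merging the schedules and taking the best 7: 54,851 (Rook-1), 48,650 (Quill-1), 48,293 (Rook-2), 44,310 (Quill-2), 38,565 (Quill-3), 32,765 (Quill-4), 30,120 (Alder-1)
The (k+1)-th unit-bid is $24,958.
Allocation: Alder 1, Quill 4, Rook 2.

Alder 1, Quill 4, Rook 2; clearing price $24,958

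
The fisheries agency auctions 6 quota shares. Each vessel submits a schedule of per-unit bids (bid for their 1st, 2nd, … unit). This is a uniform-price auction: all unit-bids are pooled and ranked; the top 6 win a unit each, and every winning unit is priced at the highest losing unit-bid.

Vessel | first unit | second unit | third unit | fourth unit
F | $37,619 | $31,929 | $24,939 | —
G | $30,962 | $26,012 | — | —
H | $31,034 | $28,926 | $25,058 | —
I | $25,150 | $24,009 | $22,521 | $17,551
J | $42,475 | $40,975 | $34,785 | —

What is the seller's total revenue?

Pooled unit-bids ranked (top 6): 42,475 (J-1), 40,975 (J-2), 37,619 (F-1), 34,785 (J-3), 31,929 (F-2), 31,034 (H-1)
The (k+1)-th unit-bid is $30,962.
Allocation: F 2, H 1, J 3. Every unit priced at $30,962.
Revenue = 6 × 30,962 = $185,772.

Total revenue: $185,772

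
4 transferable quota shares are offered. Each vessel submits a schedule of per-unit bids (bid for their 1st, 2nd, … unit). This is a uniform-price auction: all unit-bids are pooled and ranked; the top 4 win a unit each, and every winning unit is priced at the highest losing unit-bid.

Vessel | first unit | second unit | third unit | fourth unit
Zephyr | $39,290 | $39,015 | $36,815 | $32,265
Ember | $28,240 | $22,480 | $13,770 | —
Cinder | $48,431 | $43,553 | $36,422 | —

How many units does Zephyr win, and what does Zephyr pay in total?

Zephyr: 2 units, pays $73,630

All unit-bids, highest first — top 4: 48,431 (Cinder-1), 43,553 (Cinder-2), 39,290 (Zephyr-1), 39,015 (Zephyr-2)
Highest rejected unit-bid = $36,815.
Zephyr wins 2 unit(s) at $36,815 each.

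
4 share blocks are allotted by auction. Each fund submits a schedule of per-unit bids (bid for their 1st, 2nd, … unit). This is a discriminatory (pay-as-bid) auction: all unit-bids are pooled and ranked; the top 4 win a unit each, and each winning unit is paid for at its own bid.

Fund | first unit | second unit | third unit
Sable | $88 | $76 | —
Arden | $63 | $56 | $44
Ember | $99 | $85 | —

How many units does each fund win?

Ember 2, Sable 2

Merging the schedules and taking the best 4: 99 (Ember-1), 88 (Sable-1), 85 (Ember-2), 76 (Sable-2)
Next rejected bid: $63 (not a price — pay-as-bid).
Allocation: Ember 2, Sable 2.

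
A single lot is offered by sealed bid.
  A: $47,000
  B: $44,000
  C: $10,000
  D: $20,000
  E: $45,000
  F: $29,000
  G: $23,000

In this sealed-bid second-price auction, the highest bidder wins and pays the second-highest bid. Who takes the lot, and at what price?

Sorting bids: 47,000 (A) > 45,000 (E) > 44,000 (B) > 29,000 (F) > 23,000 (G) > 20,000 (D) > …
A is highest; pays the second-highest bid, $45,000.

A pays $45,000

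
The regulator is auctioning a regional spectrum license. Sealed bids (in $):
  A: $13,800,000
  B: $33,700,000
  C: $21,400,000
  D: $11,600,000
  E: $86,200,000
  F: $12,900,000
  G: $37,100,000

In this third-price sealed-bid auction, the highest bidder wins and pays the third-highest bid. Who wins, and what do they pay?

Rule: the highest bidder wins and pays the third-highest bid.
Sorting bids: 86,200,000 (E) > 37,100,000 (G) > 33,700,000 (B) > 21,400,000 (C) > 13,800,000 (A) > 12,900,000 (F) > …
E wins; payment is bid #3 in the ranking = $33,700,000.

E pays $33,700,000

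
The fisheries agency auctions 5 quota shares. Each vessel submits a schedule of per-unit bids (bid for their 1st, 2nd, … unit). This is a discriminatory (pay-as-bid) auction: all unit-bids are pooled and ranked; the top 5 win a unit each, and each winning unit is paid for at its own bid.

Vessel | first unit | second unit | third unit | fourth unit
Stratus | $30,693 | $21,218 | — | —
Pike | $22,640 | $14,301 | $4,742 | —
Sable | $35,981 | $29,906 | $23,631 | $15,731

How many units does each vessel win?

Pooled unit-bids ranked (top 5): 35,981 (Sable-1), 30,693 (Stratus-1), 29,906 (Sable-2), 23,631 (Sable-3), 22,640 (Pike-1)
Next rejected bid: $21,218 (not a price — pay-as-bid).
Allocation: Pike 1, Sable 3, Stratus 1.

Pike 1, Sable 3, Stratus 1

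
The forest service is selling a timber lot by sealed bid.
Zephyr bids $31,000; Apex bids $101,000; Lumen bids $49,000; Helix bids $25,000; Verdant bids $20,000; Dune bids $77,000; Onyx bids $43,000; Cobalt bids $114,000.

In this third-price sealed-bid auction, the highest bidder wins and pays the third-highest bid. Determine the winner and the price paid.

Bids in order: 114,000 (Cobalt) > 101,000 (Apex) > 77,000 (Dune) > 49,000 (Lumen) > 43,000 (Onyx) > 31,000 (Zephyr) > …
Cobalt is highest; pays the third-highest bid, $77,000.

Cobalt pays $77,000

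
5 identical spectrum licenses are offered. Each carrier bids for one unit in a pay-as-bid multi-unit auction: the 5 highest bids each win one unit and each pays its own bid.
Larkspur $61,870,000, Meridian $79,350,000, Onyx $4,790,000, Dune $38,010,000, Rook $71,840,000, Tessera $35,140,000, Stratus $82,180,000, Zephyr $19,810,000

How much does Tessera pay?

Sorting: 82,180,000 (Stratus), 79,350,000 (Meridian), 71,840,000 (Rook), 61,870,000 (Larkspur), 38,010,000 (Dune), 35,140,000 (Tessera), 19,810,000 (Zephyr), …
Top 5: Stratus, Meridian, Rook, Larkspur, Dune.
Tessera does not win → $0.

Tessera pays $0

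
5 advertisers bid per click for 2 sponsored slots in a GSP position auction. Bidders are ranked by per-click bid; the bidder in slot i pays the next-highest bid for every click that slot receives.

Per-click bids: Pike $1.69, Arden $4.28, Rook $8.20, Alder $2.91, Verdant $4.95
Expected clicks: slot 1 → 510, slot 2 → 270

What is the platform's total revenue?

Total revenue: $3680.10

Per-click bids in order: $8.20 (Rook) > $4.95 (Verdant) > $4.28 (Arden) > …
Slot 1: Rook pays $4.95 × 510 = $2524.50
Slot 2: Verdant pays $4.28 × 270 = $1155.60
Total = $3680.10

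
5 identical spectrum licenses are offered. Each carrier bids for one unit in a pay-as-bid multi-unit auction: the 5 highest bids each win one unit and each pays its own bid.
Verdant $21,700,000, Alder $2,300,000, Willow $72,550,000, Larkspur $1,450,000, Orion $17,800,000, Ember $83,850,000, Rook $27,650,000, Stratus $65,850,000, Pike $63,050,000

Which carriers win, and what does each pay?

Sorting: 83,850,000 (Ember), 72,550,000 (Willow), 65,850,000 (Stratus), 63,050,000 (Pike), 27,650,000 (Rook), 21,700,000 (Verdant), 17,800,000 (Orion), …
The 5 highest are Ember, Willow, Stratus, Pike, Rook.
Each winner pays its own bid: Ember $83,850,000, Willow $72,550,000, Stratus $65,850,000, Pike $63,050,000, Rook $27,650,000.

Ember $83,850,000, Willow $72,550,000, Stratus $65,850,000, Pike $63,050,000, Rook $27,650,000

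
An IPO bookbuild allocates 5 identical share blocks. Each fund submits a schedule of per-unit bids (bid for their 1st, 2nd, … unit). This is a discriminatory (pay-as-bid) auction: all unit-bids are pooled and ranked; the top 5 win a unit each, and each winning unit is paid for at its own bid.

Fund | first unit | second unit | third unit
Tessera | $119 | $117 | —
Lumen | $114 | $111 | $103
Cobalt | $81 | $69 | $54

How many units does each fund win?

Pooled unit-bids ranked (top 5): 119 (Tessera-1), 117 (Tessera-2), 114 (Lumen-1), 111 (Lumen-2), 103 (Lumen-3)
Next rejected bid: $81 (not a price — pay-as-bid).
Allocation: Lumen 3, Tessera 2.

Lumen 3, Tessera 2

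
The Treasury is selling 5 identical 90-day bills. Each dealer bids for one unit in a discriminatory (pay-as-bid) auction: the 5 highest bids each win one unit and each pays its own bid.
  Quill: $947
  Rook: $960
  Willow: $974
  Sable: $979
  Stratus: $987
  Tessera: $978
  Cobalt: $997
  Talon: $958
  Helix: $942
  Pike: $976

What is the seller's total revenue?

Sorting: 997 (Cobalt), 987 (Stratus), 979 (Sable), 978 (Tessera), 976 (Pike), 974 (Willow), 960 (Rook), …
The 5 highest are Cobalt, Stratus, Sable, Tessera, Pike.
Total revenue = 997 + 987 + 979 + 978 + 976 = $4,917.

Total revenue: $4,917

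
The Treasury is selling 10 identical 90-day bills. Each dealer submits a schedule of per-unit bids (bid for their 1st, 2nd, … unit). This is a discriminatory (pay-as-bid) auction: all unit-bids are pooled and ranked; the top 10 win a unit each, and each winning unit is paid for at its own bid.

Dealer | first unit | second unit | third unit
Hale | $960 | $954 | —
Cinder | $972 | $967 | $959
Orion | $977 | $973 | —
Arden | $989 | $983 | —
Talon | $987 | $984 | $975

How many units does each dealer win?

Arden 2, Cinder 2, Hale 1, Orion 2, Talon 3

All unit-bids, highest first — top 10: 989 (Arden-1), 987 (Talon-1), 984 (Talon-2), 983 (Arden-2), 977 (Orion-1), 975 (Talon-3), 973 (Orion-2), 972 (Cinder-1), 967 (Cinder-2), 960 (Hale-1)
Next rejected bid: $959 (not a price — pay-as-bid).
Allocation: Arden 2, Cinder 2, Hale 1, Orion 2, Talon 3.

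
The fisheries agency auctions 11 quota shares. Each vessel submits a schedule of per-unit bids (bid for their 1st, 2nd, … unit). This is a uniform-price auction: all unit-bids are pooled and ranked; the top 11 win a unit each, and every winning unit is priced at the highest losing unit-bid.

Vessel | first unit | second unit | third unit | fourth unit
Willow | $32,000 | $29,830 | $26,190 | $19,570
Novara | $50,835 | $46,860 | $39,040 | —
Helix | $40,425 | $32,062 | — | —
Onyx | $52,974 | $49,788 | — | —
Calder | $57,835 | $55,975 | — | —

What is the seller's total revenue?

All unit-bids, highest first — top 11: 57,835 (Calder-1), 55,975 (Calder-2), 52,974 (Onyx-1), 50,835 (Novara-1), 49,788 (Onyx-2), 46,860 (Novara-2), 40,425 (Helix-1), 39,040 (Novara-3), 32,062 (Helix-2), 32,000 (Willow-1), 29,830 (Willow-2)
First bid not allocated: $26,190.
Allocation: Calder 2, Helix 2, Novara 3, Onyx 2, Willow 2. Every unit priced at $26,190.
Revenue = 11 × 26,190 = $288,090.

Total revenue: $288,090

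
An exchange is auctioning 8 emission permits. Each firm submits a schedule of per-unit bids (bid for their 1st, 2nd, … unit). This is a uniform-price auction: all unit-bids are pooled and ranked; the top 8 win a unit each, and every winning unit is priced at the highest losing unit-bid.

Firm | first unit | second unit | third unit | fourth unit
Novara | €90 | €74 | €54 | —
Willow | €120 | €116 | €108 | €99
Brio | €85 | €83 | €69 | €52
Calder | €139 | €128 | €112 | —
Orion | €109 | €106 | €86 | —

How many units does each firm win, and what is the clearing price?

Calder 3, Orion 2, Willow 3; clearing price €99

All unit-bids, highest first — top 8: 139 (Calder-1), 128 (Calder-2), 120 (Willow-1), 116 (Willow-2), 112 (Calder-3), 109 (Orion-1), 108 (Willow-3), 106 (Orion-2)
First bid not allocated: €99.
Allocation: Calder 3, Orion 2, Willow 3.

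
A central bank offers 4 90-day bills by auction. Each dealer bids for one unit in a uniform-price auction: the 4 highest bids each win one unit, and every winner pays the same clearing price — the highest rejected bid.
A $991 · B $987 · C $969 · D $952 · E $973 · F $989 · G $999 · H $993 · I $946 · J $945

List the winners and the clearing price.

Sorting: 999 (G), 993 (H), 991 (A), 989 (F), 987 (B), 973 (E), …
Top 4: G, H, A, F.
First losing bid is B's $987, which sets the uniform price.

G, H, A, F; each pays $987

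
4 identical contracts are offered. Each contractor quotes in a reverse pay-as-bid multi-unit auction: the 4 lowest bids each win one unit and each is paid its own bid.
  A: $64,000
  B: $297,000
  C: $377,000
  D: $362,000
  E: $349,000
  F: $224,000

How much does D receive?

D is paid $0

Ordering the bids: 64,000 (A), 224,000 (F), 297,000 (B), 349,000 (E), 362,000 (D), 377,000 (C)
The 4 lowest are A, F, B, E.
D does not win → $0.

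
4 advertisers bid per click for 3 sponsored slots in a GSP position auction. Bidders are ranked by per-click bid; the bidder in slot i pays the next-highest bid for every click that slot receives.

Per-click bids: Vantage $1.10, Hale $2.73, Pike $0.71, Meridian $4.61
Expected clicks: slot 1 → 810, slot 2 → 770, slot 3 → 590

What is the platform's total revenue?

Total revenue: $3477.20

Ranked by bid: $4.61 (Meridian) > $2.73 (Hale) > $1.10 (Vantage) > $0.71 (Pike)
Slot 1: Meridian pays $2.73 × 810 = $2211.30
Slot 2: Hale pays $1.10 × 770 = $847.00
Slot 3: Vantage pays $0.71 × 590 = $418.90
Total = $3477.20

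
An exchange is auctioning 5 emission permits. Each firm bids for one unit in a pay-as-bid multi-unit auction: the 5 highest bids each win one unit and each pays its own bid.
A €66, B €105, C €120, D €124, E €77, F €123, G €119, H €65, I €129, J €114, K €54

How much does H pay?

Ordering the bids: 129 (I), 124 (D), 123 (F), 120 (C), 119 (G), 114 (J), 105 (B), …
The 5 highest are I, D, F, C, G.
H does not win → €0.

H pays €0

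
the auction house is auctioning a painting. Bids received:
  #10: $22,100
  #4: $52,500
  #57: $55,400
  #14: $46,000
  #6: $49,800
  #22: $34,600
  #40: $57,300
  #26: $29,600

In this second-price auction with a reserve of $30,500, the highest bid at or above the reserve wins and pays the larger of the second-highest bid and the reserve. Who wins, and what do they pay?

Second-price auction with a reserve of $30,500: the highest bid at or above the reserve wins and pays the larger of the second-highest bid and the reserve.
Bids ranked: 57,300 (#40) > 55,400 (#57) > 52,500 (#4) > 49,800 (#6) > 46,000 (#14) > 34,600 (#22) > …
#40 has the top bid at or above the reserve ($57,300).
max(second-highest $55,400, reserve $30,500) = $55,400; the reserve does not bind.

#40 pays $55,400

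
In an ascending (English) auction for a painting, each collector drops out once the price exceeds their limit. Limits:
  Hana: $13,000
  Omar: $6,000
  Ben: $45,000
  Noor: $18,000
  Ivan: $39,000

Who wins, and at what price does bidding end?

Limits ranked: 45,000 (Ben) > 39,000 (Ivan) > 18,000 (Noor) > 13,000 (Hana) > 6,000 (Omar)
Ivan is the last rival to drop out, at $39,000; Ben remains and wins at that price.

Ben wins at $39,000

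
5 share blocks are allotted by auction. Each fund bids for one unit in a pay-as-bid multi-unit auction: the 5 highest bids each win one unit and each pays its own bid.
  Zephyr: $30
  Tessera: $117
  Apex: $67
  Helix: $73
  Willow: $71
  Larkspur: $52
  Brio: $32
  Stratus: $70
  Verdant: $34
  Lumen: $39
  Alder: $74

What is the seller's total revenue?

Bids ranked high→low: 117 (Tessera), 74 (Alder), 73 (Helix), 71 (Willow), 70 (Stratus), 67 (Apex), 52 (Larkspur), …
Winners (5 units): Tessera, Alder, Helix, Willow, Stratus.
Total revenue = 117 + 74 + 73 + 71 + 70 = $405.

Total revenue: $405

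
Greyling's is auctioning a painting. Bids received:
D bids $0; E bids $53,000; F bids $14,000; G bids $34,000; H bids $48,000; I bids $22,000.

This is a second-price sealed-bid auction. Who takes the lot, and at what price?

Sorting bids: 53,000 (E) > 48,000 (H) > 34,000 (G) > 22,000 (I) > 14,000 (F) > 0 (D)
E wins with the highest bid; price is set by the runner-up at $48,000.

E pays $48,000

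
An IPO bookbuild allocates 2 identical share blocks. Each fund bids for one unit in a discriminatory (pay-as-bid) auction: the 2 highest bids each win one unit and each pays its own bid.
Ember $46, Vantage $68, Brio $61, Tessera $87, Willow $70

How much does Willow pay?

Willow pays $70

Ordering the bids: 87 (Tessera), 70 (Willow), 68 (Vantage), 61 (Brio), …
Winners (2 units): Tessera, Willow.
Willow wins → own bid $70.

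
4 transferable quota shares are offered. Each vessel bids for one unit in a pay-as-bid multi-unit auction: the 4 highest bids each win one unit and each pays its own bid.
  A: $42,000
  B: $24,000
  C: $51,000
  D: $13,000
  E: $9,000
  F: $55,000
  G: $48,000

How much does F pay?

F pays $55,000

Sorting: 55,000 (F), 51,000 (C), 48,000 (G), 42,000 (A), 24,000 (B), 13,000 (D), …
Top 4: F, C, G, A.
F wins → own bid $55,000.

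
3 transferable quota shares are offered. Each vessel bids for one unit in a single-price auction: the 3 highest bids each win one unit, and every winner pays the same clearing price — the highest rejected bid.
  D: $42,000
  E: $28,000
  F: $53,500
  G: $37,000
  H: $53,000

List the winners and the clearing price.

F, H, D; each pays $37,000

Sorting: 53,500 (F), 53,000 (H), 42,000 (D), 37,000 (G), 28,000 (E)
Winners (3 units): F, H, D.
Highest unsuccessful bid: $37,000 → clearing price.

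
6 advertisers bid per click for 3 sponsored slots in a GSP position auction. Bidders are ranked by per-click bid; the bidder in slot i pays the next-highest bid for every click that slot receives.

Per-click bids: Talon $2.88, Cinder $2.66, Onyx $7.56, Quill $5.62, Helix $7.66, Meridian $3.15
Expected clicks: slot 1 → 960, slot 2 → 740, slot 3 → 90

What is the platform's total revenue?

Ranked by bid: $7.66 (Helix) > $7.56 (Onyx) > $5.62 (Quill) > $3.15 (Meridian) > …
Slot 1: Helix pays $7.56 × 960 = $7257.60
Slot 2: Onyx pays $5.62 × 740 = $4158.80
Slot 3: Quill pays $3.15 × 90 = $283.50
Total = $11699.90

Total revenue: $11699.90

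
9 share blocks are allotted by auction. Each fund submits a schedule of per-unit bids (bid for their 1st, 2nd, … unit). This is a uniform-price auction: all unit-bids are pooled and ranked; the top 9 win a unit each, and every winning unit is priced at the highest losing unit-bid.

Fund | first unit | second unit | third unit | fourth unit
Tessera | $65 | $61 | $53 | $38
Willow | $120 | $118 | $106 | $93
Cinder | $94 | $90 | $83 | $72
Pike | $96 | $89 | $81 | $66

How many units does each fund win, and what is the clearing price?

Cinder 3, Pike 2, Willow 4; clearing price $81

Merging the schedules and taking the best 9: 120 (Willow-1), 118 (Willow-2), 106 (Willow-3), 96 (Pike-1), 94 (Cinder-1), 93 (Willow-4), 90 (Cinder-2), 89 (Pike-2), 83 (Cinder-3)
First bid not allocated: $81.
Allocation: Cinder 3, Pike 2, Willow 4.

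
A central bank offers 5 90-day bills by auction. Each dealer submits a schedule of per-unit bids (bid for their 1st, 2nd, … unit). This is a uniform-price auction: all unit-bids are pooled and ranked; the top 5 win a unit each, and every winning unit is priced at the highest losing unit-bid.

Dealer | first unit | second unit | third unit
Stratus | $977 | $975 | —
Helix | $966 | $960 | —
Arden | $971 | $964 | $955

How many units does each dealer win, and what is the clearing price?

Merging the schedules and taking the best 5: 977 (Stratus-1), 975 (Stratus-2), 971 (Arden-1), 966 (Helix-1), 964 (Arden-2)
The (k+1)-th unit-bid is $960.
Allocation: Arden 2, Helix 1, Stratus 2.

Arden 2, Helix 1, Stratus 2; clearing price $960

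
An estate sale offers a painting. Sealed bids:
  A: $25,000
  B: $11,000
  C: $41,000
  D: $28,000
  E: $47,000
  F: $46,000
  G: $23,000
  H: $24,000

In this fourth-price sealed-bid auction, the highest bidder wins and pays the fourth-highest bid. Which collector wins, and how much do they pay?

Fourth-price sealed-bid auction: the highest bidder wins and pays the fourth-highest bid.
Bids in order: 47,000 (E) > 46,000 (F) > 41,000 (C) > 28,000 (D) > 25,000 (A) > 24,000 (H) > …
E is highest; pays the fourth-highest bid, $28,000.

E pays $28,000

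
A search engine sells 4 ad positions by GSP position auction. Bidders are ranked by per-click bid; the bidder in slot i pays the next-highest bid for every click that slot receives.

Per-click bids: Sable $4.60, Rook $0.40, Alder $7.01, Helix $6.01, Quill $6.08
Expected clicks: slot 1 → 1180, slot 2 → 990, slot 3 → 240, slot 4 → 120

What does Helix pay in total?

Per-click bids in order: $7.01 (Alder) > $6.08 (Quill) > $6.01 (Helix) > $4.60 (Sable) > $0.40 (Rook)
Helix holds slot 3 → pays next bid $4.60 × 240 clicks = $1104.00.

Helix pays $1104.00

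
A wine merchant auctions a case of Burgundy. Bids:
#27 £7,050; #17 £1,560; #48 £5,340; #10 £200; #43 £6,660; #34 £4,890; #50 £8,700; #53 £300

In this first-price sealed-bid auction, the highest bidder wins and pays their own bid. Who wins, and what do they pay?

First-price sealed-bid auction: the highest bidder wins and pays their own bid.
Sorting bids: 8,700 (#50) > 7,050 (#27) > 6,660 (#43) > 5,340 (#48) > 4,890 (#34) > 1,560 (#17) > …
First-price: #50 pays what they bid, £8,700.

#50 pays £8,700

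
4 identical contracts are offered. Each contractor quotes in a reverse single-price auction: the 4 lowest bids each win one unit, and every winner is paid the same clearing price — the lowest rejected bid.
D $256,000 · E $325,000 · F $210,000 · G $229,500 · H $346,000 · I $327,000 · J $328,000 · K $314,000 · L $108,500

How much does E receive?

Bids ranked low→high: 108,500 (L), 210,000 (F), 229,500 (G), 256,000 (D), 314,000 (K), 325,000 (E), …
Lowest 4: L, F, G, D.
Clearing price = lowest rejected bid = $314,000.
E does not win → is paid $0.

E is paid $0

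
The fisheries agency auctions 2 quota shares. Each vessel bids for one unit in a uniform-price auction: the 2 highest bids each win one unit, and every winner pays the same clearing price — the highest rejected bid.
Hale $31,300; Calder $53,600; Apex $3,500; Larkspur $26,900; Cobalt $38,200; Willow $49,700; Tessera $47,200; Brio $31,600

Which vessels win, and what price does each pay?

Calder, Willow; each pays $47,200

Bids ranked high→low: 53,600 (Calder), 49,700 (Willow), 47,200 (Tessera), 38,200 (Cobalt), …
Winners (2 units): Calder, Willow.
Clearing price = highest rejected bid = $47,200.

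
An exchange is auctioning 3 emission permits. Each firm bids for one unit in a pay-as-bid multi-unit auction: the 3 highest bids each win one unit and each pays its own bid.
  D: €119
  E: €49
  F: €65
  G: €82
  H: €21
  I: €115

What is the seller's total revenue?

Total revenue: €316

Ordering the bids: 119 (D), 115 (I), 82 (G), 65 (F), 49 (E), …
The 3 highest are D, I, G.
Total revenue = 119 + 115 + 82 = €316.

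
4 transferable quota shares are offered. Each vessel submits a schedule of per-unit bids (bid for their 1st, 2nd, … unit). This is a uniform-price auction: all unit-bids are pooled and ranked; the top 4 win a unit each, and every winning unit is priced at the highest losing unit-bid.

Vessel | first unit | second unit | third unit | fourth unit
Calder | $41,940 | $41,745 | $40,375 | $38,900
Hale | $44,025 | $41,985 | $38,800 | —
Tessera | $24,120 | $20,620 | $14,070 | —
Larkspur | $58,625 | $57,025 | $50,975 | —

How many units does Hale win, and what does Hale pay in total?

Hale: 1 unit, pays $41,985

Pooled unit-bids ranked (top 4): 58,625 (Larkspur-1), 57,025 (Larkspur-2), 50,975 (Larkspur-3), 44,025 (Hale-1)
The (k+1)-th unit-bid is $41,985.
Hale wins 1 unit(s) at $41,985 each.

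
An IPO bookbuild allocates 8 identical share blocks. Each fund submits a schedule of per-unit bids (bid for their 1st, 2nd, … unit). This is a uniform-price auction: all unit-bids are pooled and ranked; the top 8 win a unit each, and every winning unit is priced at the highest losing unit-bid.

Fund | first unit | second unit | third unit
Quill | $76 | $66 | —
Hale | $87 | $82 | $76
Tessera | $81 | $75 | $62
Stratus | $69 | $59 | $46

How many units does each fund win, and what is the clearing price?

Merging the schedules and taking the best 8: 87 (Hale-1), 82 (Hale-2), 81 (Tessera-1), 76 (Quill-1), 76 (Hale-3), 75 (Tessera-2), 69 (Stratus-1), 66 (Quill-2)
The (k+1)-th unit-bid is $62.
Allocation: Hale 3, Quill 2, Stratus 1, Tessera 2.

Hale 3, Quill 2, Stratus 1, Tessera 2; clearing price $62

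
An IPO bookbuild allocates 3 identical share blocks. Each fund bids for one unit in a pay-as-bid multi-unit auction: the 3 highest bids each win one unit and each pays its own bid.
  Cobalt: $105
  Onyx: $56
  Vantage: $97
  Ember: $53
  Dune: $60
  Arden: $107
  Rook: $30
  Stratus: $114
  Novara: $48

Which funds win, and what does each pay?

Stratus $114, Arden $107, Cobalt $105

Sorting: 114 (Stratus), 107 (Arden), 105 (Cobalt), 97 (Vantage), 60 (Dune), …
The 3 highest are Stratus, Arden, Cobalt.
Each winner pays its own bid: Stratus $114, Arden $107, Cobalt $105.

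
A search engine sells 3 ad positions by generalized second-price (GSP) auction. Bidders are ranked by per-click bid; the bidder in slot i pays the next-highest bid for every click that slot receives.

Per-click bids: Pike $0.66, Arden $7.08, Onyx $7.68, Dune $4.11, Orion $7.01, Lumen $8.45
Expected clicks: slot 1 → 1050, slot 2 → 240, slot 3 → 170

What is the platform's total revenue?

Total revenue: $10954.90

Ranked by bid: $8.45 (Lumen) > $7.68 (Onyx) > $7.08 (Arden) > $7.01 (Orion) > …
Slot 1: Lumen pays $7.68 × 1050 = $8064.00
Slot 2: Onyx pays $7.08 × 240 = $1699.20
Slot 3: Arden pays $7.01 × 170 = $1191.70
Total = $10954.90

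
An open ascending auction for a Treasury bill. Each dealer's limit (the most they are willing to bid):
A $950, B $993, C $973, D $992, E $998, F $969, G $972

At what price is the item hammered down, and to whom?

E wins at $993

Sorting limits: 998 (E) > 993 (B) > 992 (D) > 973 (C) > 972 (G) > 969 (F) > …
B is the last rival to drop out, at $993; E remains and wins at that price.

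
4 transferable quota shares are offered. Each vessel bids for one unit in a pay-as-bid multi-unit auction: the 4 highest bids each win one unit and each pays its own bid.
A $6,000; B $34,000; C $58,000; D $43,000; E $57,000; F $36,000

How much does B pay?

B pays $0

Bids ranked high→low: 58,000 (C), 57,000 (E), 43,000 (D), 36,000 (F), 34,000 (B), 6,000 (A)
Top 4: C, E, D, F.
B does not win → $0.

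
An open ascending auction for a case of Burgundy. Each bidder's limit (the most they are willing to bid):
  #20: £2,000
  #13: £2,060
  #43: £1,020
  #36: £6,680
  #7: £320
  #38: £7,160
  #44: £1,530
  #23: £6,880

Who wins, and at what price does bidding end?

Limits in order: 7,160 (#38) > 6,880 (#23) > 6,680 (#36) > 2,060 (#13) > 2,000 (#20) > 1,530 (#44) > …
Bidding ends when #23 exits at £6,880; #38 takes it.

#38 wins at £6,880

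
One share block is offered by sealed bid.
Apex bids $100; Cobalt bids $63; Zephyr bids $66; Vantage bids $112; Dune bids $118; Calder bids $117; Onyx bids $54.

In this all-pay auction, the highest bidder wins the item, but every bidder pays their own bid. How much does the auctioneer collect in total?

Sorting bids: 118 (Dune) > 117 (Calder) > 112 (Vantage) > 100 (Apex) > 66 (Zephyr) > 63 (Cobalt) > …
Dune wins with the top bid; all bids are sunk regardless.
Every bidder forfeits their bid regardless of winning.
Revenue = 100 + 63 + 66 + 112 + 118 + 117 + 54 = $630.

Total revenue: $630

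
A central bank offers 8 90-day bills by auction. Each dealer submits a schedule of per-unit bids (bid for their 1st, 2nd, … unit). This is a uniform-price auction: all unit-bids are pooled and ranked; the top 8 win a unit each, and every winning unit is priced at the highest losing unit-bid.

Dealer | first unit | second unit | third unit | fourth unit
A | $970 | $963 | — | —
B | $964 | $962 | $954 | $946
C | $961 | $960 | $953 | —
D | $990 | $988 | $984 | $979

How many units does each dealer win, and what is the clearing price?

All unit-bids, highest first — top 8: 990 (D-1), 988 (D-2), 984 (D-3), 979 (D-4), 970 (A-1), 964 (B-1), 963 (A-2), 962 (B-2)
First bid not allocated: $961.
Allocation: A 2, B 2, D 4.

A 2, B 2, D 4; clearing price $961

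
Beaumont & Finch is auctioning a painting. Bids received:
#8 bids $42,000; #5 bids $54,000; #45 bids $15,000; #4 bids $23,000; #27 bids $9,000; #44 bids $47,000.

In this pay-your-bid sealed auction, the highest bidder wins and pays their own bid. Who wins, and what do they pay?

#5 pays $54,000

Sorting bids: 54,000 (#5) > 47,000 (#44) > 42,000 (#8) > 23,000 (#4) > 15,000 (#45) > 9,000 (#27)
First-price: #5 pays what they bid, $54,000.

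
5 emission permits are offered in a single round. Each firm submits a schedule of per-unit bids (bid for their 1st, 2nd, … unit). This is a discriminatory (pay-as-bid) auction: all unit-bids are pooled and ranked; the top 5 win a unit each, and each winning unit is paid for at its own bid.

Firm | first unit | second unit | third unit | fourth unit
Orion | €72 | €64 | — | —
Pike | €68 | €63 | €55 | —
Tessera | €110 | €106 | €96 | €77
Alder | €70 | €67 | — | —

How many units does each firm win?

All unit-bids, highest first — top 5: 110 (Tessera-1), 106 (Tessera-2), 96 (Tessera-3), 77 (Tessera-4), 72 (Orion-1)
Next rejected bid: €70 (not a price — pay-as-bid).
Allocation: Orion 1, Tessera 4.

Orion 1, Tessera 4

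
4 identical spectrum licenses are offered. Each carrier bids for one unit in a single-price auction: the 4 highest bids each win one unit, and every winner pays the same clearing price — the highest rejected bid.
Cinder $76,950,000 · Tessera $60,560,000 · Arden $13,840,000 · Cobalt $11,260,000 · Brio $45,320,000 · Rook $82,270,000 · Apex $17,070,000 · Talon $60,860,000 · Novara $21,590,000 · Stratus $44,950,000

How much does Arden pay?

Arden pays $0

Bids ranked high→low: 82,270,000 (Rook), 76,950,000 (Cinder), 60,860,000 (Talon), 60,560,000 (Tessera), 45,320,000 (Brio), 44,950,000 (Stratus), …
Winners (4 units): Rook, Cinder, Talon, Tessera.
First losing bid is Brio's $45,320,000, which sets the uniform price.
Arden does not win → pays $0.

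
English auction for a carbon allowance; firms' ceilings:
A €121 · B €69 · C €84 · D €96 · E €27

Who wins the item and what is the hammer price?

A wins at €96

Limits in order: 121 (A) > 96 (D) > 84 (C) > 69 (B) > 27 (E)
Bidding ends when D exits at €96; A takes it.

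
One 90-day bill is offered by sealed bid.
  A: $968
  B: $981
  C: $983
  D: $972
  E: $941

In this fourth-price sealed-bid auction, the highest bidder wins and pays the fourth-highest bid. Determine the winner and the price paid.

C pays $968

Bids ranked: 983 (C) > 981 (B) > 972 (D) > 968 (A) > 941 (E)
C is highest; pays the fourth-highest bid, $968.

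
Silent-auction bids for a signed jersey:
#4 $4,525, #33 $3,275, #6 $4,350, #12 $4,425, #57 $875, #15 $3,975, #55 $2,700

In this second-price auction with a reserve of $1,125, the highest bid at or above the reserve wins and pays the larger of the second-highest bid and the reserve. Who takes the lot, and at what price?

Bids ranked: 4,525 (#4) > 4,425 (#12) > 4,350 (#6) > 3,975 (#15) > 3,275 (#33) > 2,700 (#55) > …
Highest eligible bid: #4 at $4,525.
Second-highest bid $4,425 exceeds the reserve $1,125 → payment $4,425.

#4 pays $4,425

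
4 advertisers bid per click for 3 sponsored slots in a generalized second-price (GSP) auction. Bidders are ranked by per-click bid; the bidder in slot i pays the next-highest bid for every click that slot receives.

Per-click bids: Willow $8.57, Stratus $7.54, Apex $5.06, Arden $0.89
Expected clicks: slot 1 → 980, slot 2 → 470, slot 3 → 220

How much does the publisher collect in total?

Total revenue: $9963.20

Sorting advertisers: $8.57 (Willow) > $7.54 (Stratus) > $5.06 (Apex) > $0.89 (Arden)
Slot 1: Willow pays $7.54 × 980 = $7389.20
Slot 2: Stratus pays $5.06 × 470 = $2378.20
Slot 3: Apex pays $0.89 × 220 = $195.80
Total = $9963.20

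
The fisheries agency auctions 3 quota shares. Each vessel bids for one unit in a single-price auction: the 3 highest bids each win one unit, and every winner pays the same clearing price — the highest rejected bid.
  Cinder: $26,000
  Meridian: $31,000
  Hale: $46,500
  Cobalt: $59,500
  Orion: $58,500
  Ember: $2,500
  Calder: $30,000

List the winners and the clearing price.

Cobalt, Orion, Hale; each pays $31,000

Ordering the bids: 59,500 (Cobalt), 58,500 (Orion), 46,500 (Hale), 31,000 (Meridian), 30,000 (Calder), …
Top 3: Cobalt, Orion, Hale.
First losing bid is Meridian's $31,000, which sets the uniform price.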